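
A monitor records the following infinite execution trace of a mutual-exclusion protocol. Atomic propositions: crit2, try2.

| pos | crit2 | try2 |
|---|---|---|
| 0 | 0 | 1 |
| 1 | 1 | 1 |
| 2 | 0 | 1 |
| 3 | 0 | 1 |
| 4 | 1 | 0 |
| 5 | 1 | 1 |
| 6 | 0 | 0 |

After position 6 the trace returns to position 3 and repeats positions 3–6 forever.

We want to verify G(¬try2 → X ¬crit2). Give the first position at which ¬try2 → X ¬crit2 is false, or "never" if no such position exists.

4

Check ¬try2 → X ¬crit2 at each position in order: 0 ✓, 1 ✓, 2 ✓, 3 ✓.
At position 4 the labels are {crit2} and the next position 5 has {crit2, try2}, so ¬try2 → X ¬crit2 is false there. This is the first violation.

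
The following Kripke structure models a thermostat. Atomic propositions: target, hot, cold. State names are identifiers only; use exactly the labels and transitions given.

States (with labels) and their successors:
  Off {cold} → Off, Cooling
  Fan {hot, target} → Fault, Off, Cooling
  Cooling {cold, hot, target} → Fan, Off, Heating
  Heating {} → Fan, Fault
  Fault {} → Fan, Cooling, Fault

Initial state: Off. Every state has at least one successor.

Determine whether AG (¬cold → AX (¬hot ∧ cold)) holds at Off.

States satisfying ¬cold → AX (¬hot ∧ cold): {Off, Cooling}.
States satisfying AG (¬cold → AX (¬hot ∧ cold)): ∅.
Fan is reachable from Off and violates ¬cold → AX (¬hot ∧ cold), so AG fails at Off.
Off ∉ Sat(AG (¬cold → AX (¬hot ∧ cold))).

No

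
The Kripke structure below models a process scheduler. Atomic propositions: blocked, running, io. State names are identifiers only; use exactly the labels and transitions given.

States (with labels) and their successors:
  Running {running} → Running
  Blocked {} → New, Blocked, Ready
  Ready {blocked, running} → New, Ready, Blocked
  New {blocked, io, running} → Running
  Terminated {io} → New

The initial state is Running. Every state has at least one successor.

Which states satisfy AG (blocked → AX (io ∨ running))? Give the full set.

{Running, New, Terminated}

States satisfying blocked → AX (io ∨ running): {Running, Blocked, New, Terminated}.
States satisfying AG (blocked → AX (io ∨ running)): {Running, New, Terminated}.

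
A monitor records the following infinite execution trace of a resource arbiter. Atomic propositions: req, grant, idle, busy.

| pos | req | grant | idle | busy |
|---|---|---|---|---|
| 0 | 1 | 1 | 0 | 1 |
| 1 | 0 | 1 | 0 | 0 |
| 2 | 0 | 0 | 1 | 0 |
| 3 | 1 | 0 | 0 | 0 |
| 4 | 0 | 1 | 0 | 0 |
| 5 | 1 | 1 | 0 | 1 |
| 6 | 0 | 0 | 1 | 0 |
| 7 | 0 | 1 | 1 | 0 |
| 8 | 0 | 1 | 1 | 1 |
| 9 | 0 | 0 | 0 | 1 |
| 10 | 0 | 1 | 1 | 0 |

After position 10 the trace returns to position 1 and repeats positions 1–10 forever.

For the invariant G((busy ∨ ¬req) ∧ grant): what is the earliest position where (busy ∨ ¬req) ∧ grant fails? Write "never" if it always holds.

2

Check (busy ∨ ¬req) ∧ grant at each position in order: 0 ✓, 1 ✓.
At position 2 the labels are {idle}, so (busy ∨ ¬req) ∧ grant is false there. This is the first violation.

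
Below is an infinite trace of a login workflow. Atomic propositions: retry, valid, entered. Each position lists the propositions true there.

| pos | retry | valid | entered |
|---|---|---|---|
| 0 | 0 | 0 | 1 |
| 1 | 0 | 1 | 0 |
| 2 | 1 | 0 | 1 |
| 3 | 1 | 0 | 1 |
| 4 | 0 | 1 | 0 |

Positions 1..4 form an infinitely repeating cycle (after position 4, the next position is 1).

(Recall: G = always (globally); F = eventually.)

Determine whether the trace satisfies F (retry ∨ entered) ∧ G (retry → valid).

Violated

retry ∨ entered holds at position 0, which is reachable from 0, so F (retry ∨ entered) holds.
retry → valid must hold at every position from 0 onward. It fails at position 2, so G (retry → valid) is false.
Positions where retry holds: 2, 3.
Check valid at each: 2→fails, 3→fails.
At position 0: F (retry ∨ entered) is true; G (retry → valid) is false; so F (retry ∨ entered) ∧ G (retry → valid) is false.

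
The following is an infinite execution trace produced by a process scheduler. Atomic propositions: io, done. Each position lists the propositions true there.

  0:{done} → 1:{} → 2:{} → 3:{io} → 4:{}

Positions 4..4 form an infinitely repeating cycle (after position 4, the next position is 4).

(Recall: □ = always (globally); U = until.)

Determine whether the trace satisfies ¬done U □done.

Walking from position 0: at position 0, □done has not yet held and ¬done fails, so ¬done U □done is false.

No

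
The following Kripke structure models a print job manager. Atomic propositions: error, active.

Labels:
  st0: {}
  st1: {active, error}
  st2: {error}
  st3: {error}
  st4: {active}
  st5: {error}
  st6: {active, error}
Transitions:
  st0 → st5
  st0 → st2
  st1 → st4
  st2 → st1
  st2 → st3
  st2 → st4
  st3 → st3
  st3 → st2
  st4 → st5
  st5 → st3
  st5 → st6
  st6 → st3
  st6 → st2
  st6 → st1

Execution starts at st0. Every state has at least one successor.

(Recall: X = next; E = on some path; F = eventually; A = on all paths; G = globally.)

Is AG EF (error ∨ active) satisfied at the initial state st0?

States satisfying EF (error ∨ active): {st0, st1, st2, st3, st4, st5, st6}.
States satisfying AG EF (error ∨ active): {st0, st1, st2, st3, st4, st5, st6}.
Every state reachable from st0 satisfies EF (error ∨ active).
st0 ∈ Sat(AG EF (error ∨ active)).

Satisfied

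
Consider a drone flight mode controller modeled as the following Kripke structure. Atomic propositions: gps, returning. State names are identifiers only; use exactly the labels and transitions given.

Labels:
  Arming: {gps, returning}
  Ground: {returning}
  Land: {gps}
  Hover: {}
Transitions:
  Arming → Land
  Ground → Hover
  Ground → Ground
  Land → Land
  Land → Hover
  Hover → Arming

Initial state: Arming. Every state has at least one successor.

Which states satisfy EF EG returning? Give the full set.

{Ground}

States satisfying EG returning: {Ground}.
States satisfying EF EG returning: {Ground}.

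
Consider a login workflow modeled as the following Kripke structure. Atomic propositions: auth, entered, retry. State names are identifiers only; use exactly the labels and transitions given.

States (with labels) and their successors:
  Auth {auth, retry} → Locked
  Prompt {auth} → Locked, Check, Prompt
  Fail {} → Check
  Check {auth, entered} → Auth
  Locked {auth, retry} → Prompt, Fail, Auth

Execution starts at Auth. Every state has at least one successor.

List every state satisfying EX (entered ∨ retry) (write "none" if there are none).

States satisfying entered ∨ retry: {Auth, Check, Locked}.
States satisfying EX (entered ∨ retry): {Auth, Prompt, Fail, Check, Locked}.

{Auth, Prompt, Fail, Check, Locked}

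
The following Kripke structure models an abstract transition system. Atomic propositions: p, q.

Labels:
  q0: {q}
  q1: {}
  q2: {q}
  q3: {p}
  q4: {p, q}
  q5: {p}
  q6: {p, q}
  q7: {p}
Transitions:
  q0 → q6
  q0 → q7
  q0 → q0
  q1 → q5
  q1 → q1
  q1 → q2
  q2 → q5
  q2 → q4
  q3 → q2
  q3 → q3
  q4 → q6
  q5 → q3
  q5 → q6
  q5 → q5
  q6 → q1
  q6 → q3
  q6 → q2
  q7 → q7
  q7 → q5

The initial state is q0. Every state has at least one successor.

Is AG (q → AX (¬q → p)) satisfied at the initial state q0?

States satisfying q → AX (¬q → p): {q0, q1, q2, q3, q4, q5, q7}.
States satisfying AG (q → AX (¬q → p)): ∅.
q6 is reachable from q0 and violates q → AX (¬q → p), so AG fails at q0.
q0 ∉ Sat(AG (q → AX (¬q → p))).

No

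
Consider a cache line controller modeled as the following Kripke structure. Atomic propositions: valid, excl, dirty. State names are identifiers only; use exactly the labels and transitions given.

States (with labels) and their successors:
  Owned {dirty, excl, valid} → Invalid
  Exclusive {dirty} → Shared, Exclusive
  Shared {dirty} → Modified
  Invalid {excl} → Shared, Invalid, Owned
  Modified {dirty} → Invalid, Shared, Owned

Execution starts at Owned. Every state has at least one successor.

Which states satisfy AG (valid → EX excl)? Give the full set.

States satisfying valid → EX excl: {Owned, Exclusive, Shared, Invalid, Modified}.
States satisfying AG (valid → EX excl): {Owned, Exclusive, Shared, Invalid, Modified}.

{Owned, Exclusive, Shared, Invalid, Modified}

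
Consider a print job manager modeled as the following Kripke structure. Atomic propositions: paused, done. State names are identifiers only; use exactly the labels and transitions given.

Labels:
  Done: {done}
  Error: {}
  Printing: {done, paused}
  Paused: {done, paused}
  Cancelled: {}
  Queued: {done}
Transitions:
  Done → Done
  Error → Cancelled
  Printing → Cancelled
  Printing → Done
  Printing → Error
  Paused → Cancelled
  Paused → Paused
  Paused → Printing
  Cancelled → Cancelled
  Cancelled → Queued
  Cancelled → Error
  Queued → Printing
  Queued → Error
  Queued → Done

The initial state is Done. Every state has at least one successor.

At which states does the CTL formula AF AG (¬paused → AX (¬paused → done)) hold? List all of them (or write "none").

States satisfying AG (¬paused → AX (¬paused → done)): {Done}.
States satisfying AF AG (¬paused → AX (¬paused → done)): {Done}.

{Done}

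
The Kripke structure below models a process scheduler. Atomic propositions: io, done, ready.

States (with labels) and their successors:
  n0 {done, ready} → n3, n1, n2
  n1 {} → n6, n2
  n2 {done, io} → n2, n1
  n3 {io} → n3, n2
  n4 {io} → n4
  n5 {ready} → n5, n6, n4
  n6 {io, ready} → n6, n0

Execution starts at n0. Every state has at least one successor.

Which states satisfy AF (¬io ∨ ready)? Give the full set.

{n0, n1, n5, n6}

States satisfying ¬io ∨ ready: {n0, n1, n5, n6}.
States satisfying AF (¬io ∨ ready): {n0, n1, n5, n6}.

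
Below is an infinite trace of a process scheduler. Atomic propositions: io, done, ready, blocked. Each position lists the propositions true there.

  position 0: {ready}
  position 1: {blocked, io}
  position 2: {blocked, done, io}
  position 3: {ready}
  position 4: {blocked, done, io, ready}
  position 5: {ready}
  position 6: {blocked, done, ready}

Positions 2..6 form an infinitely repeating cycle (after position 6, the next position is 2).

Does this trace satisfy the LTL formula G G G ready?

G G ready must hold at every position from 0 onward. It fails at position 0, so G G G ready is false.

Does not hold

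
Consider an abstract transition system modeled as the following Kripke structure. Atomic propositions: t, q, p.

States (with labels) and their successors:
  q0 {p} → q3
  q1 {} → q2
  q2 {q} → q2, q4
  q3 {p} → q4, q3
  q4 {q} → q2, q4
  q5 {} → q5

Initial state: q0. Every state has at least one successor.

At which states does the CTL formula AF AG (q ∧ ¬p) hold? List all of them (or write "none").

States satisfying AG (q ∧ ¬p): {q2, q4}.
States satisfying AF AG (q ∧ ¬p): {q1, q2, q4}.

{q1, q2, q4}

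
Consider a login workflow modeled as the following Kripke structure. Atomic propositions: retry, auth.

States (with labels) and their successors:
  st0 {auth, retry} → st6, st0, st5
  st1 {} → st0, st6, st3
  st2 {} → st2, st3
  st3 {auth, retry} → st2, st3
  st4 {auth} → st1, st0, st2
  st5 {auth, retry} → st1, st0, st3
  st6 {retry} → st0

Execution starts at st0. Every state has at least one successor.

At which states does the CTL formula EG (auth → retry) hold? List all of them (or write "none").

{st0, st1, st2, st3, st5, st6}

States satisfying auth → retry: {st0, st1, st2, st3, st5, st6}.
States satisfying EG (auth → retry): {st0, st1, st2, st3, st5, st6}.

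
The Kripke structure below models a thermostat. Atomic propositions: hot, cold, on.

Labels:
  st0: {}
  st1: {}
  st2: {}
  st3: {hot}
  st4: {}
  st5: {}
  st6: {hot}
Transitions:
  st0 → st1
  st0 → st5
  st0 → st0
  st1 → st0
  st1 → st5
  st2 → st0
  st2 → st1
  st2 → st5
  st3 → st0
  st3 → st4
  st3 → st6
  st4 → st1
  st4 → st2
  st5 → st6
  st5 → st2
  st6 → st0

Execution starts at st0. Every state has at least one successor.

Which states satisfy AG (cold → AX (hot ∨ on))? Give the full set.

{st0, st1, st2, st3, st4, st5, st6}

States satisfying cold → AX (hot ∨ on): {st0, st1, st2, st3, st4, st5, st6}.
States satisfying AG (cold → AX (hot ∨ on)): {st0, st1, st2, st3, st4, st5, st6}.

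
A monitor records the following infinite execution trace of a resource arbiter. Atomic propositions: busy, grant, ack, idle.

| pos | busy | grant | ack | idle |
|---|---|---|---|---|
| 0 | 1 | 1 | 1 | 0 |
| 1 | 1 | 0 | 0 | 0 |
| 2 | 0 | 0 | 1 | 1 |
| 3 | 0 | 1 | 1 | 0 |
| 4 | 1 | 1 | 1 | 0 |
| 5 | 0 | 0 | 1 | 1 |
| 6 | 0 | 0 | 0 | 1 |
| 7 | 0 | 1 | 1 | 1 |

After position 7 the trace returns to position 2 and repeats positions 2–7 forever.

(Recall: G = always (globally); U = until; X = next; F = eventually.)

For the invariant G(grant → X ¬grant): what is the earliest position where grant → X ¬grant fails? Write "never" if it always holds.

Check grant → X ¬grant at each position in order: 0 ✓, 1 ✓, 2 ✓.
At position 3 the labels are {ack, grant} and the next position 4 has {ack, busy, grant}, so grant → X ¬grant is false there. This is the first violation.

3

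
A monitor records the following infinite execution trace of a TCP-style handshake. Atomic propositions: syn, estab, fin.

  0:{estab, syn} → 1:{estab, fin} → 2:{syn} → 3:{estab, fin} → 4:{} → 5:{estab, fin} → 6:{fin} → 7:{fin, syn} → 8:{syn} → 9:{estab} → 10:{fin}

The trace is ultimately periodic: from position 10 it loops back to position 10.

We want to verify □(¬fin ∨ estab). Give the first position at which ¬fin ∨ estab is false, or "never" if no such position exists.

Check ¬fin ∨ estab at each position in order: 0 ✓, 1 ✓, 2 ✓, 3 ✓, 4 ✓, 5 ✓.
At position 6 the labels are {fin}, so ¬fin ∨ estab is false there. This is the first violation.

6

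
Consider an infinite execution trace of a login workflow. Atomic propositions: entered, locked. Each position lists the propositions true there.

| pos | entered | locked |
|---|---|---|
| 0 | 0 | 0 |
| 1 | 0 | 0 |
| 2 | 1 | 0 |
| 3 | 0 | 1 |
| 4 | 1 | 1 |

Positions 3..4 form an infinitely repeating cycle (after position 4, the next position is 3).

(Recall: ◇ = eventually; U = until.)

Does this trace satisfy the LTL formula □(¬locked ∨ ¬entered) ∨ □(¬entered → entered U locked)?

Violated

¬locked ∨ ¬entered must hold at every position from 0 onward. It fails at position 4, so □(¬locked ∨ ¬entered) is false.
¬entered → entered U locked must hold at every position from 0 onward. It fails at position 0, so □(¬entered → entered U locked) is false.
Positions where ¬entered holds: 0, 1, 3.
Check entered U locked at each: 0→fails, 1→fails, 3→ok.
At position 0: □(¬locked ∨ ¬entered) is false; □(¬entered → entered U locked) is false; so □(¬locked ∨ ¬entered) ∨ □(¬entered → entered U locked) is false.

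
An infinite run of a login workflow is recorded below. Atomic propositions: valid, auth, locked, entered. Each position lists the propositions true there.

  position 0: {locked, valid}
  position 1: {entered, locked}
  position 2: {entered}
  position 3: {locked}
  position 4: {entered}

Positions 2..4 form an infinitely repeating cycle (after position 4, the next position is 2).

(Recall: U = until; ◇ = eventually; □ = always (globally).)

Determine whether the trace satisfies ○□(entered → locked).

No

The position after 0 is 1; □(entered → locked) is false there.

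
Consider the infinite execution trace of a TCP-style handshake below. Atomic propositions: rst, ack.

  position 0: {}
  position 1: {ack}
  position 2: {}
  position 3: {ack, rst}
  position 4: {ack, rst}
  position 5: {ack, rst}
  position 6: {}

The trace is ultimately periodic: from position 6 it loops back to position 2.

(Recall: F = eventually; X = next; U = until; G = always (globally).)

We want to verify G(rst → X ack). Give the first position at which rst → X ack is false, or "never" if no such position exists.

5

Check rst → X ack at each position in order: 0 ✓, 1 ✓, 2 ✓, 3 ✓, 4 ✓.
At position 5 the labels are {ack, rst} and the next position 6 has {}, so rst → X ack is false there. This is the first violation.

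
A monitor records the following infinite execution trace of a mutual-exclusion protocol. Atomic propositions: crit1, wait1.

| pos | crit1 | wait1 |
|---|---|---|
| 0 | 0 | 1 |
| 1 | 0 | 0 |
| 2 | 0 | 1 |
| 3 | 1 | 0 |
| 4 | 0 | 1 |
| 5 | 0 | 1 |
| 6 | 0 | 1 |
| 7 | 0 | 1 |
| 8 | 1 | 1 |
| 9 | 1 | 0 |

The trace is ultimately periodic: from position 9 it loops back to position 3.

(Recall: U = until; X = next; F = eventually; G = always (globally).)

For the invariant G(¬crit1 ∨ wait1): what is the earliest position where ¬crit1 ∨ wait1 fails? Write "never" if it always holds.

Check ¬crit1 ∨ wait1 at each position in order: 0 ✓, 1 ✓, 2 ✓.
At position 3 the labels are {crit1}, so ¬crit1 ∨ wait1 is false there. This is the first violation.

3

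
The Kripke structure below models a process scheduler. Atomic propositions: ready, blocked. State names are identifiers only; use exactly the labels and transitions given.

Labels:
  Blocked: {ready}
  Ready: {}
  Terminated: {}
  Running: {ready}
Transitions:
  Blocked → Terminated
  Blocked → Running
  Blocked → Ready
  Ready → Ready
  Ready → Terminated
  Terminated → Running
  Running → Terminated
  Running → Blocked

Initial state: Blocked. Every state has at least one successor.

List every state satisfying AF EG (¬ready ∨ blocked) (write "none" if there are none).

States satisfying EG (¬ready ∨ blocked): {Ready}.
States satisfying AF EG (¬ready ∨ blocked): {Ready}.

{Ready}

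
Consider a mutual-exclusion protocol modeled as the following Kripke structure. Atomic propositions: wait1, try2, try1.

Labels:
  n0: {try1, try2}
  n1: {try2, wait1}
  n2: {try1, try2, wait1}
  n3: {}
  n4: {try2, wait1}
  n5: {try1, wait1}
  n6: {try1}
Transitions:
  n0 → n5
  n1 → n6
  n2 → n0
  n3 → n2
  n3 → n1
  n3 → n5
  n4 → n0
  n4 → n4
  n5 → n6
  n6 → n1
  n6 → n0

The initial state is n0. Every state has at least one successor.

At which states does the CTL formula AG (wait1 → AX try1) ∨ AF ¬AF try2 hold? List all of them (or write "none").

{n0, n1, n2, n3, n5, n6}

States satisfying wait1 → AX try1: {n0, n1, n2, n3, n5, n6}.
States satisfying AG (wait1 → AX try1): {n0, n1, n2, n3, n5, n6}.
States satisfying ¬AF try2: ∅.
States satisfying AF ¬AF try2: ∅.
States satisfying AG (wait1 → AX try1) ∨ AF ¬AF try2: {n0, n1, n2, n3, n5, n6}.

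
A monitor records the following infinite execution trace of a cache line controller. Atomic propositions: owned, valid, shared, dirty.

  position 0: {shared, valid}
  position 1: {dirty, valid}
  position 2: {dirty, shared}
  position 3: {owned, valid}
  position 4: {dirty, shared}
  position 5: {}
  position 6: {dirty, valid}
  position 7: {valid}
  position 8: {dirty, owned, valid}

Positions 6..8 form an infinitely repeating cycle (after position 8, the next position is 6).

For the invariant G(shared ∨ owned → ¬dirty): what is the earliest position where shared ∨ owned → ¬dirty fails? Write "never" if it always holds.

2

Check shared ∨ owned → ¬dirty at each position in order: 0 ✓, 1 ✓.
At position 2 the labels are {dirty, shared}, so shared ∨ owned → ¬dirty is false there. This is the first violation.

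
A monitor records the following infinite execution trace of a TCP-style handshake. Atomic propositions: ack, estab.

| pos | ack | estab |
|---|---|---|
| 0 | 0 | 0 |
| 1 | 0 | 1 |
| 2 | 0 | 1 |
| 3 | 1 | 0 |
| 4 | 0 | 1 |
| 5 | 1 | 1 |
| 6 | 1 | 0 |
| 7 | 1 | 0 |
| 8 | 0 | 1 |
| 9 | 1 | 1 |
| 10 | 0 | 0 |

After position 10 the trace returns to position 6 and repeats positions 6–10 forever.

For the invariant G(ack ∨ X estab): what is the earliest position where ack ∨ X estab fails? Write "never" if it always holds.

Check ack ∨ X estab at each position in order: 0 ✓, 1 ✓.
At position 2 the labels are {estab} and the next position 3 has {ack}, so ack ∨ X estab is false there. This is the first violation.

2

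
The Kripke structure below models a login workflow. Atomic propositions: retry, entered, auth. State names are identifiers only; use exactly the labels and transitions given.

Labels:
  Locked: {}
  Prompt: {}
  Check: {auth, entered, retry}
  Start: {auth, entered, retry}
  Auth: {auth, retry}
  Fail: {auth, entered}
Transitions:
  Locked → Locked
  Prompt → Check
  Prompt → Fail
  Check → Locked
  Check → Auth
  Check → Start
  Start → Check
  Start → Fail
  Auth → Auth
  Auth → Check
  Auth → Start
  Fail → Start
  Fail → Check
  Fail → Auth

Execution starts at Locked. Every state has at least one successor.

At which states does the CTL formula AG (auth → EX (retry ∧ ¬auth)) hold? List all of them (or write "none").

States satisfying auth → EX (retry ∧ ¬auth): {Locked, Prompt}.
States satisfying AG (auth → EX (retry ∧ ¬auth)): {Locked}.

{Locked}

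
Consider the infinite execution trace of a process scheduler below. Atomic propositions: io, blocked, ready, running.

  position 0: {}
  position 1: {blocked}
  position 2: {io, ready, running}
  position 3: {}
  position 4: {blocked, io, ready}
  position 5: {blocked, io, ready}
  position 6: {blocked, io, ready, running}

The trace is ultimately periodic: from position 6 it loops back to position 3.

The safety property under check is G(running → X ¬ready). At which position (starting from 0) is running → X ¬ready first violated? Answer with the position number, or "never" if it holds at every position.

running → X ¬ready holds at every position 0..6, and those are all the positions the trace ever visits, so the invariant G(running → X ¬ready) is never violated.

never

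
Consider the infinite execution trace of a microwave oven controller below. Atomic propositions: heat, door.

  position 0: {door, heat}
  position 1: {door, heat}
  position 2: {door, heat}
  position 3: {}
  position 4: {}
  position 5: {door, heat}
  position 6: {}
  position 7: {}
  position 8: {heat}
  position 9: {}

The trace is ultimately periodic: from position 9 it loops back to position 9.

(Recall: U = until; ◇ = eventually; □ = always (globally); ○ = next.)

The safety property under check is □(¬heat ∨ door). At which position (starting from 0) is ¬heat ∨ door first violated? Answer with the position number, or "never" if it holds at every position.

Check ¬heat ∨ door at each position in order: 0 ✓, 1 ✓, 2 ✓, 3 ✓, 4 ✓, 5 ✓, 6 ✓, 7 ✓.
At position 8 the labels are {heat}, so ¬heat ∨ door is false there. This is the first violation.

8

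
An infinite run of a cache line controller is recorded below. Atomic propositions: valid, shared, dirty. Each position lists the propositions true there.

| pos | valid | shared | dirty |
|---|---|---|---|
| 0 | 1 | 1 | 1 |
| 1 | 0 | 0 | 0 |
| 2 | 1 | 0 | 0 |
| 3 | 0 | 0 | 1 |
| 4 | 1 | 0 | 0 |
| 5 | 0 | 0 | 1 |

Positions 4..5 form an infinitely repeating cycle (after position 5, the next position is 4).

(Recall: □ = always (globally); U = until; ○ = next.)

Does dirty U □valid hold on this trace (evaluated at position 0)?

Violated

Walking from position 0: at position 1, □valid has not yet held and dirty fails, so dirty U □valid is false.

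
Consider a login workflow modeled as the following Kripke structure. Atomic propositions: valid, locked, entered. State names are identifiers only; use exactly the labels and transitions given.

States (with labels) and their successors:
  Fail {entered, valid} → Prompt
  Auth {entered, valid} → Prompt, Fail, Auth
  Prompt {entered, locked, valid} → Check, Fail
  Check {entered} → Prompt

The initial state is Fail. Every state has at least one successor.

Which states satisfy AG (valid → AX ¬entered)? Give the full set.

none

States satisfying valid → AX ¬entered: {Check}.
States satisfying AG (valid → AX ¬entered): ∅.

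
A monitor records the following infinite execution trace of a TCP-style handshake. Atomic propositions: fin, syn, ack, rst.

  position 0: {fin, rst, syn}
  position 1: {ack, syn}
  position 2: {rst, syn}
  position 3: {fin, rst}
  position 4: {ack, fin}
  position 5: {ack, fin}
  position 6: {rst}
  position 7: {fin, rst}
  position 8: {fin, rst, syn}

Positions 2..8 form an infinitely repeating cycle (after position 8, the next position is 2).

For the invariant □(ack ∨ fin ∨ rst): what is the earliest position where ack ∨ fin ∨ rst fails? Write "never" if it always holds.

ack ∨ fin ∨ rst holds at every position 0..8, and those are all the positions the trace ever visits, so the invariant □(ack ∨ fin ∨ rst) is never violated.

never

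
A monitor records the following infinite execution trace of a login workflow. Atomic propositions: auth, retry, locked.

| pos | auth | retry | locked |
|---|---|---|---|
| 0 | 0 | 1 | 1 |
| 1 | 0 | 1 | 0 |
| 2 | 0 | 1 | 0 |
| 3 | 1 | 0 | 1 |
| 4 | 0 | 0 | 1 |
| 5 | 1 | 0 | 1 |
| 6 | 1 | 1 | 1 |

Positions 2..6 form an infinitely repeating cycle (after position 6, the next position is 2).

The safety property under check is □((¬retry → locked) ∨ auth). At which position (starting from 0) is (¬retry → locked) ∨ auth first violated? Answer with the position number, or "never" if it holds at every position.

never

(¬retry → locked) ∨ auth holds at every position 0..6, and those are all the positions the trace ever visits, so the invariant □((¬retry → locked) ∨ auth) is never violated.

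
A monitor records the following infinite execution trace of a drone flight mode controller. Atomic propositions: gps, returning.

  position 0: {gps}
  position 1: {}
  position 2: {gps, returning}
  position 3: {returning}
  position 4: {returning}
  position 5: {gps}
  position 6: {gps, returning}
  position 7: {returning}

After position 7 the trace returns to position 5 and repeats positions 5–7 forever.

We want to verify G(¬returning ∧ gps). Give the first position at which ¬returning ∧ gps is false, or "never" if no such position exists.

1

Check ¬returning ∧ gps at each position in order: 0 ✓.
At position 1 the labels are {}, so ¬returning ∧ gps is false there. This is the first violation.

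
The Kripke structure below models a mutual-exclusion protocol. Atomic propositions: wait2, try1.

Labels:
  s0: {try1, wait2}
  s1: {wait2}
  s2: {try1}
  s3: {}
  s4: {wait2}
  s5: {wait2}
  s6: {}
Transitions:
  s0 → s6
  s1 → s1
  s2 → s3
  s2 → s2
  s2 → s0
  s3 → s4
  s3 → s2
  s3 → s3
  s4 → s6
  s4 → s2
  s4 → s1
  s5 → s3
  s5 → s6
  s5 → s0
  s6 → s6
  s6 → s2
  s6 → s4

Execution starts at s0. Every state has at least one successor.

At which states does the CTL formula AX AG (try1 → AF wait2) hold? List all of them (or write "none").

States satisfying AG (try1 → AF wait2): {s1}.
States satisfying AX AG (try1 → AF wait2): {s1}.

{s1}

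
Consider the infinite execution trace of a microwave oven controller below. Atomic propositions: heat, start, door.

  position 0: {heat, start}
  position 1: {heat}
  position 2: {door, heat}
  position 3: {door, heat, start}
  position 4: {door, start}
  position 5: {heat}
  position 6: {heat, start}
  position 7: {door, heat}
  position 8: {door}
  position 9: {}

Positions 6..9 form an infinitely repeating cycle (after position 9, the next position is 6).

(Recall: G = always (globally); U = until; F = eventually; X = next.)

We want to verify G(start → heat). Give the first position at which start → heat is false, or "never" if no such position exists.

Check start → heat at each position in order: 0 ✓, 1 ✓, 2 ✓, 3 ✓.
At position 4 the labels are {door, start}, so start → heat is false there. This is the first violation.

4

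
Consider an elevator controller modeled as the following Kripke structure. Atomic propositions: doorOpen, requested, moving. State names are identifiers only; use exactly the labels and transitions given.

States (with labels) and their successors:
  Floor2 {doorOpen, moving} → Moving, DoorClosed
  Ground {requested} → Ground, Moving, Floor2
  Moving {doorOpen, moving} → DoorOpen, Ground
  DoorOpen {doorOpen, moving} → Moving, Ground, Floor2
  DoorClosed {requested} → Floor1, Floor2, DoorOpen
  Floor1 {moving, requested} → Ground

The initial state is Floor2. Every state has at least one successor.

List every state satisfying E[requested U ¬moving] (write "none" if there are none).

States satisfying requested: {Ground, DoorClosed, Floor1}.
States satisfying ¬moving: {Ground, DoorClosed}.
States satisfying E[requested U ¬moving]: {Ground, DoorClosed, Floor1}.

{Ground, DoorClosed, Floor1}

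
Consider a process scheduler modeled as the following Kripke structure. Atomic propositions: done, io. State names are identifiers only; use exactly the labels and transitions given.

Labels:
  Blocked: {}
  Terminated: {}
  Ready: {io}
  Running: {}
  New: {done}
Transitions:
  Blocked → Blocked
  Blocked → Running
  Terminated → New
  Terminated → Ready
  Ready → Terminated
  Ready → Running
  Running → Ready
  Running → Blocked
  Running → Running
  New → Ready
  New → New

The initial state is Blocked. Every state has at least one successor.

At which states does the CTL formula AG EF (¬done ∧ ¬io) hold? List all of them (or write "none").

{Blocked, Terminated, Ready, Running, New}

States satisfying EF (¬done ∧ ¬io): {Blocked, Terminated, Ready, Running, New}.
States satisfying AG EF (¬done ∧ ¬io): {Blocked, Terminated, Ready, Running, New}.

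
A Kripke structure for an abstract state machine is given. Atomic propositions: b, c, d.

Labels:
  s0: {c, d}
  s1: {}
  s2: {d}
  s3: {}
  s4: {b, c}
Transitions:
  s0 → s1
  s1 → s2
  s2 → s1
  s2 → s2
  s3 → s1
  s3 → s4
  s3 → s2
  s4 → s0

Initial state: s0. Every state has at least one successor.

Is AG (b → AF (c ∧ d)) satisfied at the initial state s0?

States satisfying b → AF (c ∧ d): {s0, s1, s2, s3, s4}.
States satisfying AG (b → AF (c ∧ d)): {s0, s1, s2, s3, s4}.
Every state reachable from s0 satisfies b → AF (c ∧ d).
s0 ∈ Sat(AG (b → AF (c ∧ d))).

Satisfied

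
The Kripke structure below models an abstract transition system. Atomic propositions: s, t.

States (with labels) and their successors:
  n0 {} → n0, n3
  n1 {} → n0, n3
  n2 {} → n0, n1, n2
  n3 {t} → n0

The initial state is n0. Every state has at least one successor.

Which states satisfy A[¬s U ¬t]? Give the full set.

{n0, n1, n2, n3}

States satisfying ¬s: {n0, n1, n2, n3}.
States satisfying ¬t: {n0, n1, n2}.
States satisfying A[¬s U ¬t]: {n0, n1, n2, n3}.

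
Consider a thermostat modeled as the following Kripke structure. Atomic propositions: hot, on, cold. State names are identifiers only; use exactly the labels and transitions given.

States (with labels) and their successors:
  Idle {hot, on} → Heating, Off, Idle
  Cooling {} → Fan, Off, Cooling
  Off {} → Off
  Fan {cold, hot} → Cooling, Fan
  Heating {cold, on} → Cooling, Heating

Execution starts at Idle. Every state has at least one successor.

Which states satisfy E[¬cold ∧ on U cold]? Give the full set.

{Idle, Fan, Heating}

States satisfying ¬cold ∧ on: {Idle}.
States satisfying cold: {Fan, Heating}.
States satisfying E[¬cold ∧ on U cold]: {Idle, Fan, Heating}.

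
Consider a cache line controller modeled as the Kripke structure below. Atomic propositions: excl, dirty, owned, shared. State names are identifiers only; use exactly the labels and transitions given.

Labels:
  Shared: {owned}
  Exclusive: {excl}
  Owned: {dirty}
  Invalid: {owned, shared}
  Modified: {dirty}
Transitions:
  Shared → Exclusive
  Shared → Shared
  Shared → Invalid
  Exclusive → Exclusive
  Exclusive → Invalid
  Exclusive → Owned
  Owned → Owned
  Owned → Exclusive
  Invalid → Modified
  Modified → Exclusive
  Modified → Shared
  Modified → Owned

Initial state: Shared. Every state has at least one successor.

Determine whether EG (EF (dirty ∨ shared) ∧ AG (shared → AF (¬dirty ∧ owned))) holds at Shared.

Satisfied

States satisfying EG (EF (dirty ∨ shared) ∧ AG (shared → AF (¬dirty ∧ owned))): {Shared, Exclusive, Owned, Invalid, Modified}.
Shared ∈ Sat(EG (EF (dirty ∨ shared) ∧ AG (shared → AF (¬dirty ∧ owned)))).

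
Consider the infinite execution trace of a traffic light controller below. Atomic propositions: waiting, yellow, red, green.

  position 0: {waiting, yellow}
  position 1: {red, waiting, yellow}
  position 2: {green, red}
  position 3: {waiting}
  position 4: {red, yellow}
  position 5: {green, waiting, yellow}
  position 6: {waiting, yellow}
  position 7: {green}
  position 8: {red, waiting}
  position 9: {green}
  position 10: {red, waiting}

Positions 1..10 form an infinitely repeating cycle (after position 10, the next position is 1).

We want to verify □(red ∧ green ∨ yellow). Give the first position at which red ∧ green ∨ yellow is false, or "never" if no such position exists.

Check red ∧ green ∨ yellow at each position in order: 0 ✓, 1 ✓, 2 ✓.
At position 3 the labels are {waiting}, so red ∧ green ∨ yellow is false there. This is the first violation.

3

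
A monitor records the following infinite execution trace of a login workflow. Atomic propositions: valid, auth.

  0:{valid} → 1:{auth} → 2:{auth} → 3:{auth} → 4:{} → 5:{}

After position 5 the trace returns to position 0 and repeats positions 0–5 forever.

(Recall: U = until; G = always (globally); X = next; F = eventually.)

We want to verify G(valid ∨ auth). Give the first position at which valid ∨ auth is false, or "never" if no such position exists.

4

Check valid ∨ auth at each position in order: 0 ✓, 1 ✓, 2 ✓, 3 ✓.
At position 4 the labels are {}, so valid ∨ auth is false there. This is the first violation.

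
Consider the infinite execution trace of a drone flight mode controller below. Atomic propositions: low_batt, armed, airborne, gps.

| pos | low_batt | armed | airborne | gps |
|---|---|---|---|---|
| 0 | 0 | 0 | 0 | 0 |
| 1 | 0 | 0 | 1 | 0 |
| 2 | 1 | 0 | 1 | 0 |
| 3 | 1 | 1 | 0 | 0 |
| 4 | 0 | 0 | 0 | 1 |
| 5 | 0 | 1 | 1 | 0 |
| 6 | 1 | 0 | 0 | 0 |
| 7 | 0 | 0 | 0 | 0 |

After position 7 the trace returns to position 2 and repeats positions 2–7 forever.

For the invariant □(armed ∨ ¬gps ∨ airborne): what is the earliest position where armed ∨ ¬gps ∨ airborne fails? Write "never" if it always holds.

4

Check armed ∨ ¬gps ∨ airborne at each position in order: 0 ✓, 1 ✓, 2 ✓, 3 ✓.
At position 4 the labels are {gps}, so armed ∨ ¬gps ∨ airborne is false there. This is the first violation.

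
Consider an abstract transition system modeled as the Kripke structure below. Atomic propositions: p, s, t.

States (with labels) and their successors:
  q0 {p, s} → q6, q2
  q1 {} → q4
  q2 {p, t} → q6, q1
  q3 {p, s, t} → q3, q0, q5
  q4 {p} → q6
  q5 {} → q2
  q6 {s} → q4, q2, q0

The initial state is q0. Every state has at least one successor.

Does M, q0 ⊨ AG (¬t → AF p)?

States satisfying ¬t → AF p: {q0, q1, q2, q3, q4, q5, q6}.
States satisfying AG (¬t → AF p): {q0, q1, q2, q3, q4, q5, q6}.
Every state reachable from q0 satisfies ¬t → AF p.
q0 ∈ Sat(AG (¬t → AF p)).

Yes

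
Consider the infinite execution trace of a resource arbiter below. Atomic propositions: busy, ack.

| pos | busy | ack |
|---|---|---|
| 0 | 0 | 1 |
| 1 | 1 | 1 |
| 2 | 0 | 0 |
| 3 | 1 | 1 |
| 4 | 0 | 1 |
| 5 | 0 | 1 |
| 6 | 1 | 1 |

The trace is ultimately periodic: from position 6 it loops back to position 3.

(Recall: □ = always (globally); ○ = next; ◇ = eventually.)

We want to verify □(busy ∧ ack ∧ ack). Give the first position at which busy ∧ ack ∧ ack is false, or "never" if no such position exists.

0

At position 0 the labels are {ack}, so busy ∧ ack ∧ ack is false there. This is the first violation.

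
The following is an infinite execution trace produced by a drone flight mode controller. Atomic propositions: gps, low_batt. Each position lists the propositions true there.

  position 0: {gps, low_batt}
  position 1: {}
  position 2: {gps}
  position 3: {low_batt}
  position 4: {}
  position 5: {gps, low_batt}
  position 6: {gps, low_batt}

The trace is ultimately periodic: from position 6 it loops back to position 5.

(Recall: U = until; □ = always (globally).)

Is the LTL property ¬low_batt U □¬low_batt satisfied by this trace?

Violated

Walking from position 0: at position 0, □¬low_batt has not yet held and ¬low_batt fails, so ¬low_batt U □¬low_batt is false.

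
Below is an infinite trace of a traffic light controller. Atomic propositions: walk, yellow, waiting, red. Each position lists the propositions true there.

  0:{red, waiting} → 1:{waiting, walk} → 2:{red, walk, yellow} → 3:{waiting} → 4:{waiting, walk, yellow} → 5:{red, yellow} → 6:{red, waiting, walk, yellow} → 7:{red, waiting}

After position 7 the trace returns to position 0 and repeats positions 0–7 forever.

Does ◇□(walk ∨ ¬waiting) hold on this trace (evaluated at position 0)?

No

□(walk ∨ ¬waiting) is false at every position 0..7, so it never becomes true and ◇□(walk ∨ ¬waiting) fails.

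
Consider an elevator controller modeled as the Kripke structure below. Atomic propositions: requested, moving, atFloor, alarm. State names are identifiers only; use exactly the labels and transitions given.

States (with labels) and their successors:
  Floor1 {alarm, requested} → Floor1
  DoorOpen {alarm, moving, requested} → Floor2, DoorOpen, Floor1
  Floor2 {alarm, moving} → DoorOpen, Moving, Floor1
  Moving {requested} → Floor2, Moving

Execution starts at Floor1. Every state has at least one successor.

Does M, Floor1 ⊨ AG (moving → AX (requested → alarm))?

States satisfying moving → AX (requested → alarm): {Floor1, DoorOpen, Moving}.
States satisfying AG (moving → AX (requested → alarm)): {Floor1}.
Every state reachable from Floor1 satisfies moving → AX (requested → alarm).
Floor1 ∈ Sat(AG (moving → AX (requested → alarm))).

Satisfied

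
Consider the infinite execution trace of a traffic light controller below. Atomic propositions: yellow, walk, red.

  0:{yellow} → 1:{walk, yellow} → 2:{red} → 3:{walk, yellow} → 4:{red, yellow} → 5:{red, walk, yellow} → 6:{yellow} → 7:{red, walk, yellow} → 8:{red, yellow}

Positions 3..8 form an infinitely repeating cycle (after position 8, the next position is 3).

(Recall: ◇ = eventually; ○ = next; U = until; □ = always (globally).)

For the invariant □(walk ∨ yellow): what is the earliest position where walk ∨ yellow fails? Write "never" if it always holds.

Check walk ∨ yellow at each position in order: 0 ✓, 1 ✓.
At position 2 the labels are {red}, so walk ∨ yellow is false there. This is the first violation.

2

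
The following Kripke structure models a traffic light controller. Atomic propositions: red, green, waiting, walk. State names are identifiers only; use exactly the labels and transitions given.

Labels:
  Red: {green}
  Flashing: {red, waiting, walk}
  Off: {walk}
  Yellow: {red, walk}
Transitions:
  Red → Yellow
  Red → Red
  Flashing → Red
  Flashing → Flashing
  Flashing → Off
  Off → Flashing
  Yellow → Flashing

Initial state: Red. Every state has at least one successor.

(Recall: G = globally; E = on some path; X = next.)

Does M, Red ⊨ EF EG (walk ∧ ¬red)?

No

States satisfying EG (walk ∧ ¬red): ∅.
States satisfying EF EG (walk ∧ ¬red): ∅.
No suitable path/successor from Red witnesses the formula.
Red ∉ Sat(EF EG (walk ∧ ¬red)).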